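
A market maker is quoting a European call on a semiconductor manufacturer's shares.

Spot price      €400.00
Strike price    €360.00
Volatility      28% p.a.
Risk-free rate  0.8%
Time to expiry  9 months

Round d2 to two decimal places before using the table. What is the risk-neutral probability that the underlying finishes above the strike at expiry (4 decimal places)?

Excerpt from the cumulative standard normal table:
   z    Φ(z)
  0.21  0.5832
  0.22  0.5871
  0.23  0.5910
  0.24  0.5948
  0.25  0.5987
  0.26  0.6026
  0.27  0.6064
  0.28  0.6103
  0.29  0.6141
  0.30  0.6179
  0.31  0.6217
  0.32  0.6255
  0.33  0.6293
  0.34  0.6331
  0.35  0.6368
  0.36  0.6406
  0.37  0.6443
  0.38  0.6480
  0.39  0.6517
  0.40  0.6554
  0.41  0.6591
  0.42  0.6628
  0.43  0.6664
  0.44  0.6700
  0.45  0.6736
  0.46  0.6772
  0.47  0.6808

0.6331

σ√T = 0.28·√0.75 = 0.2425
ln(S/K) + (r + σ²/2)T = ln(400/360) + (0.008 + 0.28²/2)·0.75 = 0.1054 + 0.0354 = 0.1408
d₁ = 0.1408 / 0.2425 = 0.5805 ⇒ 0.58
d₂ = d₁ − σ√T = 0.5805 − 0.2425 = 0.3380 ⇒ 0.34
Pr(exercise) under Q = N(d₂) = 0.6331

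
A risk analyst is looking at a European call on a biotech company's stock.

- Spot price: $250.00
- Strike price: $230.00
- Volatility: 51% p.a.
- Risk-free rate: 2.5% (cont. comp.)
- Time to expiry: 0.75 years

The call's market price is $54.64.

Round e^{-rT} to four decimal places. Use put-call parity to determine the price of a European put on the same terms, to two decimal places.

e^(−rT) = e^(−0.025·0.75) = 0.9814
Put-call parity: C − P = S − K·e^(−rT) = 250 − 230·0.9814 = 250 − 225.7220 = 24.2780
P = C − (C − P) = 54.64 − (24.2780) = 30.3620

$30.36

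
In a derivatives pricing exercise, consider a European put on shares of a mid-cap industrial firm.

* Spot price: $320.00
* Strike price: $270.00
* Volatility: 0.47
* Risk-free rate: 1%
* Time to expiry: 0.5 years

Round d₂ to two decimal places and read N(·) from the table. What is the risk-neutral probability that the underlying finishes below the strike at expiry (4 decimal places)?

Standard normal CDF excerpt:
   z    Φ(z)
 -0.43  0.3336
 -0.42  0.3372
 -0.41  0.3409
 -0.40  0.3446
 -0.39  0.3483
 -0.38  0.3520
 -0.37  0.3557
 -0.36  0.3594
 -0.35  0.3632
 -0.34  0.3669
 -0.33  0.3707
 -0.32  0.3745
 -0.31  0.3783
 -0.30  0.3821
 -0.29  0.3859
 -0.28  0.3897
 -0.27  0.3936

T = 0.5;  σ√T = 0.3323
ln(S/K) + (r + σ²/2)T = ln(320/270) + (0.01 + 0.47²/2)·0.5 = 0.1699 + 0.0602 = 0.2301
d₁ = 0.2301 / 0.3323 = 0.6924 ≈ 0.69
d₂ = d₁ − σ√T = 0.6924 − 0.3323 = 0.3601 ≈ 0.36
Pr(exercise) under Q = N(−d₂) = N(-0.36) = 0.3594

0.3594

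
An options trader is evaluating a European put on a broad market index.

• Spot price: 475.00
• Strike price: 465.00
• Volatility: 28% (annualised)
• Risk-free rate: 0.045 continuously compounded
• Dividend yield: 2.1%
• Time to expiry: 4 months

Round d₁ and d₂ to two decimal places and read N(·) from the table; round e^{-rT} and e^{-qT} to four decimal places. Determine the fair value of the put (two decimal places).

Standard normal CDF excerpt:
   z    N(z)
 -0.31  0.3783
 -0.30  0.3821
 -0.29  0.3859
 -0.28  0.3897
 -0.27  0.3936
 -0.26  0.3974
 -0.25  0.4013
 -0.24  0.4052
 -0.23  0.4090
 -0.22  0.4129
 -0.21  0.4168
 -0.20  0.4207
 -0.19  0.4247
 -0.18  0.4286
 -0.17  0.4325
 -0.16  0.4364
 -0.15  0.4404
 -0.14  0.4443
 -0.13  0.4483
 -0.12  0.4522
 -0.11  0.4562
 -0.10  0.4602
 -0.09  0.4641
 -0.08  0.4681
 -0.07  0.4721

23.36

T = 0.3333;  σ√T = 0.1617
ln(S/K) + (r − q + σ²/2)T = ln(475/465) + (0.045 − 0.021 + 0.28²/2)·0.3333 = 0.0213 + 0.0211 = 0.0423
d₁ = 0.0423 / 0.1617 = 0.2619 which rounds to 0.26
d₂ = d₁ − σ√T = 0.2619 − 0.1617 = 0.1003 which rounds to 0.10
e^(−qT) = e^(−0.021·0.3333) = 0.9930;  e^(−rT) = e^(−0.045·0.3333) = 0.9851
N(−d₂) = N(-0.10) = 0.4602;  N(−d₁) = N(-0.26) = 0.3974
P = 465·0.9851·0.4602 − 475·0.9930·0.3974 = 210.8045 − 187.4436 = 23.3609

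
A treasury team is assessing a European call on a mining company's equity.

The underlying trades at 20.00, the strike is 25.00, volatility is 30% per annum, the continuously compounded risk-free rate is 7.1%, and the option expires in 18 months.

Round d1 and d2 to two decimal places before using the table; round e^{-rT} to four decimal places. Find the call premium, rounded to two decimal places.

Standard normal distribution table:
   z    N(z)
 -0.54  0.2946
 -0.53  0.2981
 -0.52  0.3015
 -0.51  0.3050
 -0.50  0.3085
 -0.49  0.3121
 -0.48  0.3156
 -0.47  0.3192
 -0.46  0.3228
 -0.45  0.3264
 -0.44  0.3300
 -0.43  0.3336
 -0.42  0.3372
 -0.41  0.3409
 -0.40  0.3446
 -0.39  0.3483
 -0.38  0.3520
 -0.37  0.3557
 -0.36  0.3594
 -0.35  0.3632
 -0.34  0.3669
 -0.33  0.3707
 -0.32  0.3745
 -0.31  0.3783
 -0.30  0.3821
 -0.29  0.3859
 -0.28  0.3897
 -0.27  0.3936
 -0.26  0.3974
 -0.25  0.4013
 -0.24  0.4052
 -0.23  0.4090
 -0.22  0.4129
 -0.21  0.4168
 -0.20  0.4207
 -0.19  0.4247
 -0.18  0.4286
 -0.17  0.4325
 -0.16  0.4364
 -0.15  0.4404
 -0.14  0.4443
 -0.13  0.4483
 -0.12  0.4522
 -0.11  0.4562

σ√T = 0.3 × 1.2247 = 0.3674
d₁ = [ln(20/25) + (0.071 + 0.3²/2)·1.5] / 0.3674 = [-0.2231 + 0.1740] / 0.3674 = -0.1338 → -0.13
d₂ = d₁ − σ√T = -0.1338 − 0.3674 = -0.5012 → -0.50
exp(−rT) = exp(−0.071·1.5) = 0.8990
N(d₁) = N(-0.13) = 0.4483;  N(d₂) = N(-0.50) = 0.3085
C = 20·0.4483 − 25·0.8990·0.3085 = 8.9660 − 6.9335 = 2.0325

2.03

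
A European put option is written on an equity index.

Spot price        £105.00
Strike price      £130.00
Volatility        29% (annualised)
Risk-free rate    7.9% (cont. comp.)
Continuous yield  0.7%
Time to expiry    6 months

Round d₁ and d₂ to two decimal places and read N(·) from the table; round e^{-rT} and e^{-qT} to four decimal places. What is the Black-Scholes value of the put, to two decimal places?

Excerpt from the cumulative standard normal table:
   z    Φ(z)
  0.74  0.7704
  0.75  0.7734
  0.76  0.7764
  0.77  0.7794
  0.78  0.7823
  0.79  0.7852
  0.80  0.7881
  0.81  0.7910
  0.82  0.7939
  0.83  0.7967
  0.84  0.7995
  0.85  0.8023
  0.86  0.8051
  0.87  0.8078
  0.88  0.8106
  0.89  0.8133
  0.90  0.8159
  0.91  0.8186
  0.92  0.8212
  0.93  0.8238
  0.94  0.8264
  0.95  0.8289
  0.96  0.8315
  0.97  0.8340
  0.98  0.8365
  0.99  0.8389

σ√T = 0.29·√0.5 = 0.2051
d₁ = [ln(105/130) + (0.079 − 0.007 + ½·0.29²)·0.5] / (σ√T) = (-0.2136 + 0.0570) / 0.2051 = -0.7634 ≈ -0.76
d₂ = -0.7634 − 0.2051 = -0.9685 ≈ -0.97
exp(−qT) = exp(−0.007·0.5) = 0.9965;  exp(−rT) = exp(−0.079·0.5) = 0.9613
N(−d₂) = N(0.97) = 0.8340;  N(−d₁) = N(0.76) = 0.7764
P = 130·0.9613·0.8340 − 105·0.9965·0.7764 = 104.2241 − 81.2367 = 22.9875

£22.99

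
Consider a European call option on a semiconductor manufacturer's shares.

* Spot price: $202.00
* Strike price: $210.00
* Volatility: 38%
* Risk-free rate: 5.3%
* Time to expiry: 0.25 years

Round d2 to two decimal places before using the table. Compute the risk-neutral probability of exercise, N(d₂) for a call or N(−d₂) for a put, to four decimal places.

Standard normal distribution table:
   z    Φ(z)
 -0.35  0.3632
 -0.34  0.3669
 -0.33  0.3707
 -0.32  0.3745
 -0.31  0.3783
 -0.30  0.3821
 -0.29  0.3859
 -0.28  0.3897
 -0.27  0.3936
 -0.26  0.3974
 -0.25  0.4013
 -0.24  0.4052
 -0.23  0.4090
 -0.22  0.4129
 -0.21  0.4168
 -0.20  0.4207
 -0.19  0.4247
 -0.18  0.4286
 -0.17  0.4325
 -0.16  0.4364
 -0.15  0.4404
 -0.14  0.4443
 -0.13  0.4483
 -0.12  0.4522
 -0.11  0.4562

0.4090

σ√T = 0.38·√0.25 = 0.1900
d₁ = [ln(202/210) + (0.053 + ½·0.38²)·0.25] / (σ√T) = (-0.0388 + 0.0313) / 0.1900 = -0.0397 → -0.04
d₂ = -0.0397 − 0.1900 = -0.2297 → -0.23
Pr(exercise) under Q = N(d₂) = 0.4090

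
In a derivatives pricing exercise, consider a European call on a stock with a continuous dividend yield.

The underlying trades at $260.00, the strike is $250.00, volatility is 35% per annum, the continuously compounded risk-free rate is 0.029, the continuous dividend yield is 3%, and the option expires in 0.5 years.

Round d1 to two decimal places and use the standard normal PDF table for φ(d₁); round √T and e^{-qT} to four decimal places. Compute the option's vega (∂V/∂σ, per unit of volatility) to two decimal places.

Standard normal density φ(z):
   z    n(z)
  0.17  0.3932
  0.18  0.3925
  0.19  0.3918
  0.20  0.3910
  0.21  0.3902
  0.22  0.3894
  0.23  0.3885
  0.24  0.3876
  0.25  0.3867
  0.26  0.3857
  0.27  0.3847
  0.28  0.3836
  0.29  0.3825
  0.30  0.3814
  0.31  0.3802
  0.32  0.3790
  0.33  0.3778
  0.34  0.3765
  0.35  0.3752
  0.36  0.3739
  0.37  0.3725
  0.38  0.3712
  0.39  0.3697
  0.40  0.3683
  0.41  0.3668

69.47

σ√T = 0.35·√0.5 = 0.2475
d₁ = [ln(260/250) + (0.029 − 0.03 + 0.35²/2)·0.5] / 0.2475 = [0.0392 + 0.0301] / 0.2475 = 0.2802 ≈ 0.28
√T = √0.5 = 0.7071
φ(d₁) = φ(0.28) = 0.3836
exp(−qT) = exp(−0.03·0.5) = 0.9851
vega = S·exp(−qT)·φ(d₁)·√T = 260·0.9851·0.3836·0.7071 = 69.4725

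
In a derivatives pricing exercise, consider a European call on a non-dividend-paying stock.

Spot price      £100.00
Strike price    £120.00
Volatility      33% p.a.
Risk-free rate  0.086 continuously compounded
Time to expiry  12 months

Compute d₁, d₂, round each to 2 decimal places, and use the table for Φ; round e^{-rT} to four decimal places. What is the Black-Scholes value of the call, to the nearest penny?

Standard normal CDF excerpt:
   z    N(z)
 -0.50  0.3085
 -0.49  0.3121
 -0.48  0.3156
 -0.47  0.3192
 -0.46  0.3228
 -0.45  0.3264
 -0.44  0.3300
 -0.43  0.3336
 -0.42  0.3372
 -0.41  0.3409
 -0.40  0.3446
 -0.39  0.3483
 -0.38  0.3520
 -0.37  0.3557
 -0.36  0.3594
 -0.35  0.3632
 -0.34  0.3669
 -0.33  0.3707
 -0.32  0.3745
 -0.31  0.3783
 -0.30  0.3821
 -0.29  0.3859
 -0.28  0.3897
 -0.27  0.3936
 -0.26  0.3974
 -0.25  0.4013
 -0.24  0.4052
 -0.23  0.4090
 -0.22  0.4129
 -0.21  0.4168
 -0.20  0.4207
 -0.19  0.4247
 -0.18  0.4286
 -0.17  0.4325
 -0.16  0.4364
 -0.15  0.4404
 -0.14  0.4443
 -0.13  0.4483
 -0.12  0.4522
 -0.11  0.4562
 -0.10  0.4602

£9.29

σ√T = 0.33 × 1.0000 = 0.3300
d₁ = [ln(100/120) + (0.086 + 0.33²/2)·1] / 0.3300 = [-0.1823 + 0.1404] / 0.3300 = -0.1269 ≈ -0.13
d₂ = d₁ − σ√T = -0.1269 − 0.3300 = -0.4569 ≈ -0.46
e^(−rT) = e^(−0.086·1) = 0.9176
N(d₁) = N(-0.13) = 0.4483;  N(d₂) = N(-0.46) = 0.3228
C = 100·0.4483 − 120·0.9176·0.3228 = 44.8300 − 35.5442 = 9.2858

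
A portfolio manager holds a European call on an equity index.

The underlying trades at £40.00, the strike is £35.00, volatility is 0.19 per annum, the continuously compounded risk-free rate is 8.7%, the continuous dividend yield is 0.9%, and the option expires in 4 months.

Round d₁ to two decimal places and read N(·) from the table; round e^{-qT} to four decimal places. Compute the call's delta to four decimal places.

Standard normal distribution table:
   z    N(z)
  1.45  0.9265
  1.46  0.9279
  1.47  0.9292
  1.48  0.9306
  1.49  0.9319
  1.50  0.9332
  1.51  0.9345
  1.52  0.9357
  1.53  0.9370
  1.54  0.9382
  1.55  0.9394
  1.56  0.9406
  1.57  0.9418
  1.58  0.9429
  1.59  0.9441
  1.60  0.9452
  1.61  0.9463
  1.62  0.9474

0.9317

T = 0.3333;  σ√T = 0.1097
d₁ = [ln(40/35) + (0.087 − 0.009 + 0.19²/2)·0.3333] / 0.1097 = [0.1335 + 0.0320] / 0.1097 = 1.5091 → 1.51
N(d₁) = N(1.51) = 0.9345
Δ_call = e^(−qT)·N(d₁) = 0.9970·0.9345 = 0.9317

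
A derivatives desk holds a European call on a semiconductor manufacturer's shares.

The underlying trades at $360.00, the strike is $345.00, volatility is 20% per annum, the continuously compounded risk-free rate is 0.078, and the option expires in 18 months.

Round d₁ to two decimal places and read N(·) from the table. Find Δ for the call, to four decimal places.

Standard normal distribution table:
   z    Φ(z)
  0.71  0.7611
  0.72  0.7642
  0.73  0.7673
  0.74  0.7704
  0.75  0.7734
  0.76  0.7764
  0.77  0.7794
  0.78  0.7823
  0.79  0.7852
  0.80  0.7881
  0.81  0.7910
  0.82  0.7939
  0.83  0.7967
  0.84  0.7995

σ√T = 0.2·√1.5 = 0.2449
d₁ = [ln(360/345) + (0.078 + 0.2²/2)·1.5] / 0.2449 = [0.0426 + 0.1470] / 0.2449 = 0.7739 → 0.77
N(d₁) = N(0.77) = 0.7794
Δ_call = N(d₁) = 0.7794

0.7794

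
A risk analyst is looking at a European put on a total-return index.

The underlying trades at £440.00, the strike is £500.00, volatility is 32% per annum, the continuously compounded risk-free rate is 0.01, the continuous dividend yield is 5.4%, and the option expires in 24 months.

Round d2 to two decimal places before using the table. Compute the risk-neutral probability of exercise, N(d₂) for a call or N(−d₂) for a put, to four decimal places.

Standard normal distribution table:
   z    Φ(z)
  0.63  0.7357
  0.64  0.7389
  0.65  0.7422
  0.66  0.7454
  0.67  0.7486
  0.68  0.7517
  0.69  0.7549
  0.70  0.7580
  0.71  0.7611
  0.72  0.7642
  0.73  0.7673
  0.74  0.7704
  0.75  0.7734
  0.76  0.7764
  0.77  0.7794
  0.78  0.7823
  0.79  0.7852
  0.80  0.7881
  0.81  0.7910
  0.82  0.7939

σ√T = 0.32·√2 = 0.4525
d₁ = [ln(440/500) + (0.01 − 0.054 + ½·0.32²)·2] / (σ√T) = (-0.1278 + 0.0144) / 0.4525 = -0.2507 which rounds to -0.25
d₂ = -0.2507 − 0.4525 = -0.7032 which rounds to -0.70
Pr(exercise) under Q = N(−d₂) = N(0.70) = 0.7580

0.7580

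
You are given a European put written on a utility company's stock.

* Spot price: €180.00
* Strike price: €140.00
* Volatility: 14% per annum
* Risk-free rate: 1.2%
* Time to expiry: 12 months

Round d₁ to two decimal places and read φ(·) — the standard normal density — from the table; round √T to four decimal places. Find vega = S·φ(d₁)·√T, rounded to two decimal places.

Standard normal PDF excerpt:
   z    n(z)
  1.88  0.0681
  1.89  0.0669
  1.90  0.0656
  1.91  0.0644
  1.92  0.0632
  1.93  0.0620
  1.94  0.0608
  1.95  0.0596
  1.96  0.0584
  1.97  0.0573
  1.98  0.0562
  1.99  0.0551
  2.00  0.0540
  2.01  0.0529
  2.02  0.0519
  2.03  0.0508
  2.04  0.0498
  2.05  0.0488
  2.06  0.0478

σ√T = 0.14·√1 = 0.1400
d₁ = [ln(180/140) + (0.012 + 0.14²/2)·1] / 0.1400 = [0.2513 + 0.0218] / 0.1400 = 1.9508 → 1.95
√T = √1 = 1.0000
φ(d₁) = φ(1.95) = 0.0596
vega = S·φ(d₁)·√T = 180·0.0596·1.0000 = 10.7280

10.73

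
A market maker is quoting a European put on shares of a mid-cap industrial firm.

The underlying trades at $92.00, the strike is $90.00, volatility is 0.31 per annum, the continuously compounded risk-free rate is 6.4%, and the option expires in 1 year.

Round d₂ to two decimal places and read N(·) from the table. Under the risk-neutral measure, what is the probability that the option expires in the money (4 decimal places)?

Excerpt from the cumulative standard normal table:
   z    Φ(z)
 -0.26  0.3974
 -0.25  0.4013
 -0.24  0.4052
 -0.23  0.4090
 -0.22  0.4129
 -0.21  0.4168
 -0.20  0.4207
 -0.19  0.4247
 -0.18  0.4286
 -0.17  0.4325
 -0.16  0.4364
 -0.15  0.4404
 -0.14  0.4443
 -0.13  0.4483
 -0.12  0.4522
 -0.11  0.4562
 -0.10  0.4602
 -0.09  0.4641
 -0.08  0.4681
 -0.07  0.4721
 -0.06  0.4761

σ√T = 0.31 × 1.0000 = 0.3100
ln(S/K) + (r + σ²/2)T = ln(92/90) + (0.064 + 0.31²/2)·1 = 0.0220 + 0.1121 = 0.1340
d₁ = 0.1340 / 0.3100 = 0.4324 ⇒ 0.43
d₂ = d₁ − σ√T = 0.4324 − 0.3100 = 0.1224 ⇒ 0.12
Risk-neutral Pr[S_T < K] = N(−d₂) = N(-0.12) = 0.4522

0.4522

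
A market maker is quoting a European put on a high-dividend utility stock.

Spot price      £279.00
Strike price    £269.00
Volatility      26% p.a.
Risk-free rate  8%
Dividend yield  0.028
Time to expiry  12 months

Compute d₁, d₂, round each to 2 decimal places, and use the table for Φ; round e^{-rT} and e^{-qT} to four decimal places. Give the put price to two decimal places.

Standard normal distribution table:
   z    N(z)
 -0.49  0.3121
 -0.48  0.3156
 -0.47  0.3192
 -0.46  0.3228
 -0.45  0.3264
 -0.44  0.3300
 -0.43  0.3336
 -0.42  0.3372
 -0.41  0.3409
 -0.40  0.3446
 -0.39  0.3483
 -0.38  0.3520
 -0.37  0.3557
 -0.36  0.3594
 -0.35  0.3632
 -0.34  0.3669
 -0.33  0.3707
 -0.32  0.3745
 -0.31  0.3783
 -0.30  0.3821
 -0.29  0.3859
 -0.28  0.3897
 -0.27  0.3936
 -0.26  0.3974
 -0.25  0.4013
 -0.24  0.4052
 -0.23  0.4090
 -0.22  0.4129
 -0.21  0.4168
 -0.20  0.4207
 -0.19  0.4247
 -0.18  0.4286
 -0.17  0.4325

T = 1;  σ√T = 0.2600
ln(S/K) + (r − q + σ²/2)T = ln(279/269) + (0.08 − 0.028 + 0.26²/2)·1 = 0.0365 + 0.0858 = 0.1223
d₁ = 0.1223 / 0.2600 = 0.4704 which rounds to 0.47
d₂ = d₁ − σ√T = 0.4704 − 0.2600 = 0.2104 which rounds to 0.21
exp(−qT) = exp(−0.028·1) = 0.9724;  exp(−rT) = exp(−0.08·1) = 0.9231
P = 269·0.9231·N(-0.21) − 279·0.9724·N(-0.47) = 269·0.9231·0.4168 − 279·0.9724·0.3192 = 103.4972 − 86.5988 = 16.8984

£16.90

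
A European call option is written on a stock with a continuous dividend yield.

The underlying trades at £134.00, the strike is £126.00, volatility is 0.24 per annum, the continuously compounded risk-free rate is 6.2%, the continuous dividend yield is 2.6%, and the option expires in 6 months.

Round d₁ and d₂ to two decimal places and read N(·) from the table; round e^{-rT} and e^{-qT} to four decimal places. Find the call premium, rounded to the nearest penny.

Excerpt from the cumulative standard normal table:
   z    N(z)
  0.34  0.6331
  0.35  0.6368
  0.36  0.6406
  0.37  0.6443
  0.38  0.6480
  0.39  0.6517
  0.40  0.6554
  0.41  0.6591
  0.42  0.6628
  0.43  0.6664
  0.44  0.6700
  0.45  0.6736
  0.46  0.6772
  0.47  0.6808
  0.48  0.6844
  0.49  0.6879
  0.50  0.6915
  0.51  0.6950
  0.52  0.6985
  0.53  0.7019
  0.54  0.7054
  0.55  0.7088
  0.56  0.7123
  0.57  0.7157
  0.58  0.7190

σ√T = 0.24·√0.5 = 0.1697
ln(S/K) + (r − q + σ²/2)T = ln(134/126) + (0.062 − 0.026 + 0.24²/2)·0.5 = 0.0616 + 0.0324 = 0.0940
d₁ = 0.0940 / 0.1697 = 0.5537 ≈ 0.55
d₂ = d₁ − σ√T = 0.5537 − 0.1697 = 0.3839 ≈ 0.38
exp(−qT) = exp(−0.026·0.5) = 0.9871;  exp(−rT) = exp(−0.062·0.5) = 0.9695
N(d₁) = N(0.55) = 0.7088;  N(d₂) = N(0.38) = 0.6480
C = 134·0.9871·0.7088 − 126·0.9695·0.6480 = 93.7540 − 79.1577 = 14.5962

£14.60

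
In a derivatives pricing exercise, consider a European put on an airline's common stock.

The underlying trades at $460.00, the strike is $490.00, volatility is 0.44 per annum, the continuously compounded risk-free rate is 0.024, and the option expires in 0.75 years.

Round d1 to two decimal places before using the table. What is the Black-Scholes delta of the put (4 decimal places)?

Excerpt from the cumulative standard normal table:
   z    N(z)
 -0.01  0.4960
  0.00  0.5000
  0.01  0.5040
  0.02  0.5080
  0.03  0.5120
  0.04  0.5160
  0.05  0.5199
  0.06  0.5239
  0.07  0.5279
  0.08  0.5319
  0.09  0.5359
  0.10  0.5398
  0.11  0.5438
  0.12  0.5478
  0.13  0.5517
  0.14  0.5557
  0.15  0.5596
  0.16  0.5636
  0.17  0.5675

T = 0.75;  σ√T = 0.3811
d₁ = [ln(460/490) + (0.024 + ½·0.44²)·0.75] / (σ√T) = (-0.0632 + 0.0906) / 0.3811 = 0.0720 ≈ 0.07
N(d₁) = N(0.07) = 0.5279
Δ_put = N(d₁) − 1 = 0.5279 − 1 = -0.4721

-0.4721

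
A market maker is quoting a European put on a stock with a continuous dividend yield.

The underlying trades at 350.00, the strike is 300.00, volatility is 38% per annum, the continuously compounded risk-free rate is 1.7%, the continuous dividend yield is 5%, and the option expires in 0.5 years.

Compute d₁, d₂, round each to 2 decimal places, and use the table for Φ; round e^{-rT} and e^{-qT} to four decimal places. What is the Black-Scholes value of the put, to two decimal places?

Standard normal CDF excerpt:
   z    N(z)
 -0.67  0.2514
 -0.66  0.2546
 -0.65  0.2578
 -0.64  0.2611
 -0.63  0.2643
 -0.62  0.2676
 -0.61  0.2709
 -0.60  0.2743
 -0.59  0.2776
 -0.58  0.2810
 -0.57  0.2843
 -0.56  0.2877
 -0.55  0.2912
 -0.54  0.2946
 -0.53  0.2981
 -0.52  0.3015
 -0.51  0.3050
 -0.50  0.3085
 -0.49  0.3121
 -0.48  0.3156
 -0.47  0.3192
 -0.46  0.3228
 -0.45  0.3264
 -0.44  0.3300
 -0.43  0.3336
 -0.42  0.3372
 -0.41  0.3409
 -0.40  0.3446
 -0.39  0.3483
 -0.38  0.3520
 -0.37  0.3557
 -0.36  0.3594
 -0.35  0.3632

16.70

σ√T = 0.38 × 0.7071 = 0.2687
d₁ = [ln(350/300) + (0.017 − 0.05 + 0.38²/2)·0.5] / 0.2687 = [0.1542 + 0.0196] / 0.2687 = 0.6466 which rounds to 0.65
d₂ = d₁ − σ√T = 0.6466 − 0.2687 = 0.3779 which rounds to 0.38
exp(−qT) = exp(−0.05·0.5) = 0.9753;  exp(−rT) = exp(−0.017·0.5) = 0.9915
N(−d₂) = N(-0.38) = 0.3520;  N(−d₁) = N(-0.65) = 0.2578
P = 300·0.9915·0.3520 − 350·0.9753·0.2578 = 104.7024 − 88.0013 = 16.7011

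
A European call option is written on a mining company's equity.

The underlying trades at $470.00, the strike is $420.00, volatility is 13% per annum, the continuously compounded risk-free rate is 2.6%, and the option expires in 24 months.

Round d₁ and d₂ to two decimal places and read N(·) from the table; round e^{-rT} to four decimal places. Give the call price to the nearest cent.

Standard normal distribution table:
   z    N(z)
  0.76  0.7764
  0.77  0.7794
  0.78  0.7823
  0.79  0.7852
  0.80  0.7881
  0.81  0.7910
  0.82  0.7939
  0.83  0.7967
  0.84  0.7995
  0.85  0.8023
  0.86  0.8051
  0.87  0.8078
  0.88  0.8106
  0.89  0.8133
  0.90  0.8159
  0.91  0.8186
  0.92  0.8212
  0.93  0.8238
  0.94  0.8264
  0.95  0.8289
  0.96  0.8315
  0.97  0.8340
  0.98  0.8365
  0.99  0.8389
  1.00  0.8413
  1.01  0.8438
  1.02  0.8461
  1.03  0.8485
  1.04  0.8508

σ√T = 0.13·√2 = 0.1838
ln(S/K) + (r + σ²/2)T = ln(470/420) + (0.026 + 0.13²/2)·2 = 0.1125 + 0.0689 = 0.1814
d₁ = 0.1814 / 0.1838 = 0.9866 ⇒ 0.99
d₂ = d₁ − σ√T = 0.9866 − 0.1838 = 0.8027 ⇒ 0.80
e^(−rT) = e^(−0.026·2) = 0.9493
N(d₁) = N(0.99) = 0.8389;  N(d₂) = N(0.80) = 0.7881
C = 470·0.8389 − 420·0.9493·0.7881 = 394.2830 − 314.2202 = 80.0628

$80.06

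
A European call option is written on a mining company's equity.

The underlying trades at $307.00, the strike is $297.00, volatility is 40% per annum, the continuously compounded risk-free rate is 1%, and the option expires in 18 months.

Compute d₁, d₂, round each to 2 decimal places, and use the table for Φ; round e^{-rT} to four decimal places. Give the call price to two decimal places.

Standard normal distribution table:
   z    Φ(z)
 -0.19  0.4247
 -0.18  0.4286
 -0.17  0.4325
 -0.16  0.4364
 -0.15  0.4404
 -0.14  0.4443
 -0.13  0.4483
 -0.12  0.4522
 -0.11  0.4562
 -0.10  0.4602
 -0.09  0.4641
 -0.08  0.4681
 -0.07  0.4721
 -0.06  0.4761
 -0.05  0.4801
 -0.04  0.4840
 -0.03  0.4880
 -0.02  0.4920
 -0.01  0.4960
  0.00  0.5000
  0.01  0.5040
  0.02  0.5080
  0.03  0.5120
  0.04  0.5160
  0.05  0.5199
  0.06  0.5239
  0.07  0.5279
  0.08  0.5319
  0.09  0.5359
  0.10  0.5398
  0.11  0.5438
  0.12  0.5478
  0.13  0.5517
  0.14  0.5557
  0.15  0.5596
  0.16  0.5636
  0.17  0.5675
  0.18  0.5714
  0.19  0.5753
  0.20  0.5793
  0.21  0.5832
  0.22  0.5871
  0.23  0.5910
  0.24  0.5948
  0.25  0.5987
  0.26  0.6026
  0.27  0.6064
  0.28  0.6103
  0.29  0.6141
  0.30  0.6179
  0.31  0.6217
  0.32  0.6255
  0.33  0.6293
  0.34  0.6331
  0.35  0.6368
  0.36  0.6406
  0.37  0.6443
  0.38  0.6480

σ√T = 0.4 × 1.2247 = 0.4899
d₁ = [ln(307/297) + (0.01 + ½·0.4²)·1.5] / (σ√T) = (0.0331 + 0.1350) / 0.4899 = 0.3432 ⇒ 0.34
d₂ = 0.3432 − 0.4899 = -0.1467 ⇒ -0.15
e^(−rT) = e^(−0.01·1.5) = 0.9851
C = 307·N(0.34) − 297·0.9851·N(-0.15) = 307·0.6331 − 297·0.9851·0.4404 = 194.3617 − 128.8499 = 65.5118

$65.51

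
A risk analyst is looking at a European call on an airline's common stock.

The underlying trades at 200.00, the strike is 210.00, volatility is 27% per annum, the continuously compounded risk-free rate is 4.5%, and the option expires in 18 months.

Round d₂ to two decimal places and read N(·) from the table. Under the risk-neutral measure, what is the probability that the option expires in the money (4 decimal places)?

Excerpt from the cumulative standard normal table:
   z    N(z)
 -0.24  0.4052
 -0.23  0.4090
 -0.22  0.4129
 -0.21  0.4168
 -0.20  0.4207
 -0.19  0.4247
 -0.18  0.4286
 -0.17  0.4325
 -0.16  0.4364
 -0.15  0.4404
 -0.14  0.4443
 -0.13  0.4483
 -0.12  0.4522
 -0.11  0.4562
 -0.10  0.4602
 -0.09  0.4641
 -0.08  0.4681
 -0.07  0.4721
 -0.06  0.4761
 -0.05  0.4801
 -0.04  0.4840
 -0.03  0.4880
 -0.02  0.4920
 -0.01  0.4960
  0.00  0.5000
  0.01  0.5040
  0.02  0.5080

T = 1.5;  σ√T = 0.3307
d₁ = [ln(200/210) + (0.045 + 0.27²/2)·1.5] / 0.3307 = [-0.0488 + 0.1222] / 0.3307 = 0.2219 ⇒ 0.22
d₂ = d₁ − σ√T = 0.2219 − 0.3307 = -0.1088 ⇒ -0.11
Risk-neutral Pr[S_T > K] = N(d₂) = N(-0.11) = 0.4562

0.4562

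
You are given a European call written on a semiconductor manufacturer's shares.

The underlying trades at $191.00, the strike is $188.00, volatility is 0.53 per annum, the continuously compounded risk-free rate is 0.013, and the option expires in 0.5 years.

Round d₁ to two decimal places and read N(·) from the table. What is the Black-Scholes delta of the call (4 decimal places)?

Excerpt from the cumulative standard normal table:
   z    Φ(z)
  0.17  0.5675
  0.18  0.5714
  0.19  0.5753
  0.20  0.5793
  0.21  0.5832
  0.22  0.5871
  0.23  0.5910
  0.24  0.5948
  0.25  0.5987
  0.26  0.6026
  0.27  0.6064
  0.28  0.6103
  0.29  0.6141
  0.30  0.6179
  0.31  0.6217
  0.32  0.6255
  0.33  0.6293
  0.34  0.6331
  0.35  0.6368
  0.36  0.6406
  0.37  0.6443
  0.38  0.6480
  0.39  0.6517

T = 0.5;  σ√T = 0.3748
ln(S/K) + (r + σ²/2)T = ln(191/188) + (0.013 + 0.53²/2)·0.5 = 0.0158 + 0.0767 = 0.0926
d₁ = 0.0926 / 0.3748 = 0.2470 ≈ 0.25
N(d₁) = N(0.25) = 0.5987
Δ_call = N(d₁) = 0.5987

0.5987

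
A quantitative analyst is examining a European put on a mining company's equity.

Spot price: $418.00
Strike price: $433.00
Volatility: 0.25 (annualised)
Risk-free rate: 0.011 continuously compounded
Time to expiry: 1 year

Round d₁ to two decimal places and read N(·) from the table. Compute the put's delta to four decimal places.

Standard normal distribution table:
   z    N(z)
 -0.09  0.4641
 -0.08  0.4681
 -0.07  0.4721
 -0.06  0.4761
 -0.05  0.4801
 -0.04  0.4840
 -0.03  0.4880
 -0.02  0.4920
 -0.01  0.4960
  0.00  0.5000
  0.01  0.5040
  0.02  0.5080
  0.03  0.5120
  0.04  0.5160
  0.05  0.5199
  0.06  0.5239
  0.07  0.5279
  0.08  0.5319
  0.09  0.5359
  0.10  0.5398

-0.4880

σ√T = 0.25 × 1.0000 = 0.2500
d₁ = [ln(418/433) + (0.011 + 0.25²/2)·1] / 0.2500 = [-0.0353 + 0.0422] / 0.2500 = 0.0280 which rounds to 0.03
N(d₁) = N(0.03) = 0.5120
Δ_put = N(d₁) − 1 = 0.5120 − 1 = -0.4880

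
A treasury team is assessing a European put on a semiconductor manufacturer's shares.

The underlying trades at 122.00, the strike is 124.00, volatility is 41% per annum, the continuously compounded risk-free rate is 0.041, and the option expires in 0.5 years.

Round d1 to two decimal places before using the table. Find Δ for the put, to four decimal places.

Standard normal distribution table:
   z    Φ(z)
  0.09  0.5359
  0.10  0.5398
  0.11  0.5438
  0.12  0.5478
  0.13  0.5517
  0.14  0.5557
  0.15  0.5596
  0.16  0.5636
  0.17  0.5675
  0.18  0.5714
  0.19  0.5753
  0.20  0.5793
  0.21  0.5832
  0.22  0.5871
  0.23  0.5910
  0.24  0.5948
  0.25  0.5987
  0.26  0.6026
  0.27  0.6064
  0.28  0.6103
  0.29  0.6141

-0.4364

T = 0.5;  σ√T = 0.2899
ln(S/K) + (r + σ²/2)T = ln(122/124) + (0.041 + 0.41²/2)·0.5 = -0.0163 + 0.0625 = 0.0463
d₁ = 0.0463 / 0.2899 = 0.1596 → 0.16
N(d₁) = N(0.16) = 0.5636
Δ_put = N(d₁) − 1 = 0.5636 − 1 = -0.4364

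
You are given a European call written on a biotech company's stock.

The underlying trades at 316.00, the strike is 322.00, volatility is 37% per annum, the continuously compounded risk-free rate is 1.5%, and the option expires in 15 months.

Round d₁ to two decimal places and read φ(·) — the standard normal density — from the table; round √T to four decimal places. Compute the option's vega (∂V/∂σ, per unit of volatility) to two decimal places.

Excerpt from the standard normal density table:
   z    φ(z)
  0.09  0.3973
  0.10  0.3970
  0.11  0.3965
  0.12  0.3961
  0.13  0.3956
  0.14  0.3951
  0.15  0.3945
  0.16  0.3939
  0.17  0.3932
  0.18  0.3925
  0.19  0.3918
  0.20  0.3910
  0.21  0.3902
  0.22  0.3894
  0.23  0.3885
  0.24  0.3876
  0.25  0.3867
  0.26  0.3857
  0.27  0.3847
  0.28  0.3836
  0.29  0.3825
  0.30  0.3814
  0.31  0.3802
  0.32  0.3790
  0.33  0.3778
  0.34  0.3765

T = 1.25;  σ√T = 0.4137
d₁ = [ln(316/322) + (0.015 + 0.37²/2)·1.25] / 0.4137 = [-0.0188 + 0.1043] / 0.4137 = 0.2067 which rounds to 0.21
√T = √1.25 = 1.1180
φ(d₁) = φ(0.21) = 0.3902
vega = S·φ(d₁)·√T = 316·0.3902·1.1180 = 137.8530

137.85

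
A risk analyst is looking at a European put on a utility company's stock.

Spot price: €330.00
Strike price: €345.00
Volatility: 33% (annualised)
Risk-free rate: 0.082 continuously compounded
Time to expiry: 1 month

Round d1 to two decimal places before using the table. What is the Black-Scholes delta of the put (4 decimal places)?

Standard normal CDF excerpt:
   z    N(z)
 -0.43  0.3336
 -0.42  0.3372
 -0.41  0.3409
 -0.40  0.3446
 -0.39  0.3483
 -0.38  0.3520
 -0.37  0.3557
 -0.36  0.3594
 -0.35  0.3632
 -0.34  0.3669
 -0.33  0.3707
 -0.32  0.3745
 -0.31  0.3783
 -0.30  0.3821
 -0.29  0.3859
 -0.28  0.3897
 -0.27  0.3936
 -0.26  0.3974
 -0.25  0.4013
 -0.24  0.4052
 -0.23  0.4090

-0.6368

σ√T = 0.33 × 0.2887 = 0.0953
ln(S/K) + (r + σ²/2)T = ln(330/345) + (0.082 + 0.33²/2)·0.08333 = -0.0445 + 0.0114 = -0.0331
d₁ = -0.0331 / 0.0953 = -0.3473 ≈ -0.35
N(d₁) = N(-0.35) = 0.3632
Δ_put = N(d₁) − 1 = 0.3632 − 1 = -0.6368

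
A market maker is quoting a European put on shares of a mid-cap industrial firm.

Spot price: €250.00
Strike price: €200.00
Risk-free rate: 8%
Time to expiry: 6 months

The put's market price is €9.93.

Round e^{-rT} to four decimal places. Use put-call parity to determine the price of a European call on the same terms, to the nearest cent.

€67.77

e^(−rT) = e^(−0.08·0.5) = 0.9608
Put-call parity: C − P = S − K·e^(−rT) = 250 − 200·0.9608 = 250 − 192.1600 = 57.8400
C = P + (C − P) = 9.93 + (57.8400) = 67.7700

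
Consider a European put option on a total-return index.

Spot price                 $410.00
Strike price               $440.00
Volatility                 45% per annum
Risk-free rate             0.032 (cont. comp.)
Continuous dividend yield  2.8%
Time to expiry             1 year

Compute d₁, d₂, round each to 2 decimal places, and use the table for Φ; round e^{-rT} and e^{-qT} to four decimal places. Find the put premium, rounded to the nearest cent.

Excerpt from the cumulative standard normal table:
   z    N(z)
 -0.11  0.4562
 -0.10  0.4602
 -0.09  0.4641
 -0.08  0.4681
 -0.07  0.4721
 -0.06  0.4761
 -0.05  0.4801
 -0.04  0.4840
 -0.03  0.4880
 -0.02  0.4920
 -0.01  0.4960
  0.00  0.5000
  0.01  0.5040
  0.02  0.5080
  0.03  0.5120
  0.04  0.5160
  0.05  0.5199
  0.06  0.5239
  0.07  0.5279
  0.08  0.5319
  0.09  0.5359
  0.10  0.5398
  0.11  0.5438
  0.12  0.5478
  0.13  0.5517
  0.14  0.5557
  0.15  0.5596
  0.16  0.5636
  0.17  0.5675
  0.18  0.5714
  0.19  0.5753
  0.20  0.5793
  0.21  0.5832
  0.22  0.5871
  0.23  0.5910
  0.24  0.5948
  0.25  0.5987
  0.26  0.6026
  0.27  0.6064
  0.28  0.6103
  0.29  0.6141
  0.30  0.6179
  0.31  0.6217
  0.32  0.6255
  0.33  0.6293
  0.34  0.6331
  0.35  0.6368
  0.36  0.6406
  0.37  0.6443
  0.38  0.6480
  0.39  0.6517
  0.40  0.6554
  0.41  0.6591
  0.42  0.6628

$87.94

σ√T = 0.45·√1 = 0.4500
d₁ = [ln(410/440) + (0.032 − 0.028 + 0.45²/2)·1] / 0.4500 = [-0.0706 + 0.1053] / 0.4500 = 0.0770 ⇒ 0.08
d₂ = d₁ − σ√T = 0.0770 − 0.4500 = -0.3730 ⇒ -0.37
exp(−qT) = exp(−0.028·1) = 0.9724;  exp(−rT) = exp(−0.032·1) = 0.9685
N(−d₂) = N(0.37) = 0.6443;  N(−d₁) = N(-0.08) = 0.4681
P = 440·0.9685·0.6443 − 410·0.9724·0.4681 = 274.5620 − 186.6240 = 87.9380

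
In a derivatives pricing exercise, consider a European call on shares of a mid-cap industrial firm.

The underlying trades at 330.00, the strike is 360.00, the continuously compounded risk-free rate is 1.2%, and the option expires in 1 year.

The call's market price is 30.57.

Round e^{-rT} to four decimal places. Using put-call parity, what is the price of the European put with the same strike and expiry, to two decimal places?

56.29

e^(−rT) = e^(−0.012·1) = 0.9881
Put-call parity: C − P = S − K·e^(−rT) = 330 − 360·0.9881 = 330 − 355.7160 = -25.7160
P = C − (C − P) = 30.57 − (-25.7160) = 56.2860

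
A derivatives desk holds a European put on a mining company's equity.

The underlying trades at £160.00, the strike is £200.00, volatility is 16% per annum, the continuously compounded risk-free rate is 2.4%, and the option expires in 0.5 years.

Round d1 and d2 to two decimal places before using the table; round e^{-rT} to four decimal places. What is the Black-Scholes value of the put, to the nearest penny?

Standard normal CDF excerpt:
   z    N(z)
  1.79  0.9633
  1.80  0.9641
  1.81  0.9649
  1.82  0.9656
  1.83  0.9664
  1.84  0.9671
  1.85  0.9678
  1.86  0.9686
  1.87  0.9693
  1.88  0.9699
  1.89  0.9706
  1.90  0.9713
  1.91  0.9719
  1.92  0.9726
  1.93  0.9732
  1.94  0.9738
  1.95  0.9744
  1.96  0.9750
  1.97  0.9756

T = 0.5;  σ√T = 0.1131
d₁ = [ln(160/200) + (0.024 + ½·0.16²)·0.5] / (σ√T) = (-0.2231 + 0.0184) / 0.1131 = -1.8097 ≈ -1.81
d₂ = -1.8097 − 0.1131 = -1.9228 ≈ -1.92
e^(−rT) = e^(−0.024·0.5) = 0.9881
P = 200·0.9881·N(1.92) − 160·N(1.81) = 200·0.9881·0.9726 − 160·0.9649 = 192.2052 − 154.3840 = 37.8212

£37.82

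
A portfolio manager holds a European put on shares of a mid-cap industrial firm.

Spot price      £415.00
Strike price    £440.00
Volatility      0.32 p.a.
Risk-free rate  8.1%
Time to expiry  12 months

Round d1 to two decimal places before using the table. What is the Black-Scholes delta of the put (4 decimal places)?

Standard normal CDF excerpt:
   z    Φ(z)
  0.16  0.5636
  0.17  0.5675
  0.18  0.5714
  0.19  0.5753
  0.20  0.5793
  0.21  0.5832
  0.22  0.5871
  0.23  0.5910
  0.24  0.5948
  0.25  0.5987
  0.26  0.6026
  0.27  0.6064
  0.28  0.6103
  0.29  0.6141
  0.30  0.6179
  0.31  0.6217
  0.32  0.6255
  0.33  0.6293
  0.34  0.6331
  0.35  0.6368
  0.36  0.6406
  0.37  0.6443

-0.4090

T = 1;  σ√T = 0.3200
ln(S/K) + (r + σ²/2)T = ln(415/440) + (0.081 + 0.32²/2)·1 = -0.0585 + 0.1322 = 0.0737
d₁ = 0.0737 / 0.3200 = 0.2303 → 0.23
N(d₁) = N(0.23) = 0.5910
Δ_put = N(d₁) − 1 = 0.5910 − 1 = -0.4090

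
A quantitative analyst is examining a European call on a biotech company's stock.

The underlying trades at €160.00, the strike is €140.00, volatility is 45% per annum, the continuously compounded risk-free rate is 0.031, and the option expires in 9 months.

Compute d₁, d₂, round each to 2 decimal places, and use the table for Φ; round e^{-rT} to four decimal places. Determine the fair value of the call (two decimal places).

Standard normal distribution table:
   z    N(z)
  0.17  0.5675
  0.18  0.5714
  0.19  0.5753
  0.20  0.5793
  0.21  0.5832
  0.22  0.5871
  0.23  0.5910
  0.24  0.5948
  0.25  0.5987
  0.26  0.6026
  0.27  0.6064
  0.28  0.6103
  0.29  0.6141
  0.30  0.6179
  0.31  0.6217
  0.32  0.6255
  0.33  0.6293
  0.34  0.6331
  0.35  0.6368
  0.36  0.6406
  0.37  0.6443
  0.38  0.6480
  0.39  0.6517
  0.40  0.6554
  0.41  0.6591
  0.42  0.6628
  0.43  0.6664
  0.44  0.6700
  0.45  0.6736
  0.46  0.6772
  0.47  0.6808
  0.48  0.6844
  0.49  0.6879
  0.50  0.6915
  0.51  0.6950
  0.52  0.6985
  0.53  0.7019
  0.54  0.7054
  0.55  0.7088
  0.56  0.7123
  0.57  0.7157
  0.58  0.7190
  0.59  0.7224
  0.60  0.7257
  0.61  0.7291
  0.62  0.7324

σ√T = 0.45 × 0.8660 = 0.3897
d₁ = [ln(160/140) + (0.031 + ½·0.45²)·0.75] / (σ√T) = (0.1335 + 0.0992) / 0.3897 = 0.5972 → 0.60
d₂ = 0.5972 − 0.3897 = 0.2074 → 0.21
e^(−rT) = e^(−0.031·0.75) = 0.9770
N(d₁) = N(0.60) = 0.7257;  N(d₂) = N(0.21) = 0.5832
C = 160·0.7257 − 140·0.9770·0.5832 = 116.1120 − 79.7701 = 36.3419

€36.34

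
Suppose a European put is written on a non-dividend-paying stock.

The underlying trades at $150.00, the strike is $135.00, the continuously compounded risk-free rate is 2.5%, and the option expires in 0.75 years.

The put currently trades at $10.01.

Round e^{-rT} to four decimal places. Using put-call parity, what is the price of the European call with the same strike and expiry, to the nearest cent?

$27.52

e^(−rT) = e^(−0.025·0.75) = 0.9814
Put-call parity: C − P = S − K·e^(−rT) = 150 − 135·0.9814 = 150 − 132.4890 = 17.5110
C = P + (C − P) = 10.01 + (17.5110) = 27.5210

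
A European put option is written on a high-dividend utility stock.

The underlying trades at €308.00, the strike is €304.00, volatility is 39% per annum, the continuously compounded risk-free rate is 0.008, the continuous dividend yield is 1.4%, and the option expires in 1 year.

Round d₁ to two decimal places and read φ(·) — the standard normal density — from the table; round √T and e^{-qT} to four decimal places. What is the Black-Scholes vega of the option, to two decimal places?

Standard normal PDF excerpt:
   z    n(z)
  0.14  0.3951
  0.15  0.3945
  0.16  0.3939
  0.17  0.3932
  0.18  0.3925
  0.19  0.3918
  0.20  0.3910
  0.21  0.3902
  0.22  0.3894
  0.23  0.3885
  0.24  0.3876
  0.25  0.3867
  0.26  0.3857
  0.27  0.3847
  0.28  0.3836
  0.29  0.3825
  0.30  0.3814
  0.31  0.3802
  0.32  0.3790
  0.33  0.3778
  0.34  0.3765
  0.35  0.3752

T = 1;  σ√T = 0.3900
ln(S/K) + (r − q + σ²/2)T = ln(308/304) + (0.008 − 0.014 + 0.39²/2)·1 = 0.0131 + 0.0701 = 0.0831
d₁ = 0.0831 / 0.3900 = 0.2131 → 0.21
√T = √1 = 1.0000
φ(d₁) = φ(0.21) = 0.3902
exp(−qT) = exp(−0.014·1) = 0.9861
vega = S·exp(−qT)·φ(d₁)·√T = 308·0.9861·0.3902·1.0000 = 118.5111

118.51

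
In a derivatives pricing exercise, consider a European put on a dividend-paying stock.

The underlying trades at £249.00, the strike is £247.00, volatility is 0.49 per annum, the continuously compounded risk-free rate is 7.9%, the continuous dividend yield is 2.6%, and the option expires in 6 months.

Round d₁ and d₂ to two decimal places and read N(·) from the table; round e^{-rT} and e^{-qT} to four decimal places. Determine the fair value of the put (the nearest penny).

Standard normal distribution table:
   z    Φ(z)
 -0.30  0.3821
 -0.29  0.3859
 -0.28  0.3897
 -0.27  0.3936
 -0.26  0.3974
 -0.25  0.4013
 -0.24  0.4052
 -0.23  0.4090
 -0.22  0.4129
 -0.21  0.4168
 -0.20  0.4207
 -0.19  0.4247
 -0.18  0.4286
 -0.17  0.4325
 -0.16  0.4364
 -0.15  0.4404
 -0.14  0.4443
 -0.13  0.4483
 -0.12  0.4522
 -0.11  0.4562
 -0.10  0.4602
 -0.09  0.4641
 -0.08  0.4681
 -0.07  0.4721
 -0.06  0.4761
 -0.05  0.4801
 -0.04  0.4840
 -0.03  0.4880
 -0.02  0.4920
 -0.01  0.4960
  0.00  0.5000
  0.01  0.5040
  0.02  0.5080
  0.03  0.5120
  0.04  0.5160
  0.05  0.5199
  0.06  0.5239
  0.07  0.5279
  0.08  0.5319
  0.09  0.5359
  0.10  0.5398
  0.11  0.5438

T = 0.5;  σ√T = 0.3465
d₁ = [ln(249/247) + (0.079 − 0.026 + 0.49²/2)·0.5] / 0.3465 = [0.0081 + 0.0865] / 0.3465 = 0.2730 ⇒ 0.27
d₂ = d₁ − σ√T = 0.2730 − 0.3465 = -0.0735 ⇒ -0.07
e^(−qT) = e^(−0.026·0.5) = 0.9871;  e^(−rT) = e^(−0.079·0.5) = 0.9613
P = 247·0.9613·N(0.07) − 249·0.9871·N(-0.27) = 247·0.9613·0.5279 − 249·0.9871·0.3936 = 125.3452 − 96.7421 = 28.6030

£28.60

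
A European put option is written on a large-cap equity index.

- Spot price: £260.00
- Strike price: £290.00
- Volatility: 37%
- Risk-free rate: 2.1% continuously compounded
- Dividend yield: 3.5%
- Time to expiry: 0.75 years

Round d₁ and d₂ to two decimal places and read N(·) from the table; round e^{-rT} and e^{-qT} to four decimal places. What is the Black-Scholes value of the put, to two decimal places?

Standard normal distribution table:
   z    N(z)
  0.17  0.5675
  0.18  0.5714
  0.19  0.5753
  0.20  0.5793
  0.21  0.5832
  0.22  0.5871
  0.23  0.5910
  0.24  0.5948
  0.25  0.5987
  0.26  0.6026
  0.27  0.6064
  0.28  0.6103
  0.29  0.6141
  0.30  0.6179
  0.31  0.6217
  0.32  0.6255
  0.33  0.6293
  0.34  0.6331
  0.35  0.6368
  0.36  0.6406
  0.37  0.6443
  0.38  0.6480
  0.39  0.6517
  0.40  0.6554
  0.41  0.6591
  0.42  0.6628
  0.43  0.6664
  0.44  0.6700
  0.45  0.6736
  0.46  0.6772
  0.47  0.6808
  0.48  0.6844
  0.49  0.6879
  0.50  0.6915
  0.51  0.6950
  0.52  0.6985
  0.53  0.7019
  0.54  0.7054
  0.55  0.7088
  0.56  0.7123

£52.67

σ√T = 0.37 × 0.8660 = 0.3204
d₁ = [ln(260/290) + (0.021 − 0.035 + 0.37²/2)·0.75] / 0.3204 = [-0.1092 + 0.0408] / 0.3204 = -0.2133 which rounds to -0.21
d₂ = d₁ − σ√T = -0.2133 − 0.3204 = -0.5338 which rounds to -0.53
e^(−qT) = e^(−0.035·0.75) = 0.9741;  e^(−rT) = e^(−0.021·0.75) = 0.9844
P = 290·0.9844·N(0.53) − 260·0.9741·N(0.21) = 290·0.9844·0.7019 − 260·0.9741·0.5832 = 200.3756 − 147.7047 = 52.6709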